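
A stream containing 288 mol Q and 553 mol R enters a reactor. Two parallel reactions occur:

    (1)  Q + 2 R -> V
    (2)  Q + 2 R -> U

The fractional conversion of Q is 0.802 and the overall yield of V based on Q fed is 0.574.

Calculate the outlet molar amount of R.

Yield of V: 1ξ₁ / 288 = 0.574 → ξ₁ = 165.3 mol.
Conversion of Q: 1ξ₁ + 1ξ₂ = 0.802 × 288 = 231 → ξ₂ = 65.66 mol.
Outlet amounts (n = n₀ + Σ ν·ξ):
  Q: 288 − 1(165.3) − 1(65.66) = 57.02
  R: 553 − 2(165.3) − 2(65.66) = 91.05
  V: 0 + 1(165.3) = 165.3
  U: 0 + 1(65.66) = 65.66

91 mol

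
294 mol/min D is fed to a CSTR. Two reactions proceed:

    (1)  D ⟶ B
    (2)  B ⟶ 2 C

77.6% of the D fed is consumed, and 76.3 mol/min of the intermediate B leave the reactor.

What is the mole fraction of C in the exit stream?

Conversion of D: D consumed = 1ξ₁ = 0.776 × 294 → ξ₁ = 228.1 mol/min.
B balance: n_B = 0 + 1ξ₁ − 1ξ₂ = 76.3 → ξ₂ = (1·228.1 − 76.3)/1 = 151.8 mol/min.
Outlet amounts (n = n₀ + Σ ν·ξ):
  D: 294 − 1(228.1) = 65.86
  B: 0 + 1(228.1) − 1(151.8) = 76.3
  C: 0 + 2(151.8) = 303.7
Total out = 445.8 mol/min; y_C = 303.7 / 445.8 = 0.6812.

0.681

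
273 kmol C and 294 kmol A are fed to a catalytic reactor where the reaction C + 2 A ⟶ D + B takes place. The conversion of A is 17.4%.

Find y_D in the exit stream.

0.0472

A reacted = 0.174 × 294 = 51.16 kmol; ν_A = −2, so ξ = 51.16/2 = 25.58 kmol.
Outlet amounts (n = n₀ + ν ξ):
  C: 273 − 1(25.58) = 247.4
  A: 294 − 2(25.58) = 242.8
  D: 0 + 1(25.58) = 25.58
  B: 0 + 1(25.58) = 25.58
Total out = 541.4 kmol; y_D = 25.58 / 541.4 = 0.04724.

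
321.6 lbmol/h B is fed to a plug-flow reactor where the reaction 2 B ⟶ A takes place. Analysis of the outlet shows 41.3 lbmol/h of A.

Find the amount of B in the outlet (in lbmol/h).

For A: n = n₀ + 1ξ → 41.3 = 0 + 1ξ, giving ξ = 41.3 lbmol/h.
Outlet amounts (n = n₀ + ν ξ):
  B: 321.6 − 2(41.3) = 239
  A: 0 + 1(41.3) = 41.3

239 lbmol/h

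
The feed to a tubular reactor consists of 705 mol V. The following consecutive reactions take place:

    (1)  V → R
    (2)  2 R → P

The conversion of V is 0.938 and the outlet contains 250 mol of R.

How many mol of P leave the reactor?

206 mol

Conversion of V: V consumed = 1ξ₁ = 0.938 × 705 → ξ₁ = 661.3 mol.
R balance: n_R = 0 + 1ξ₁ − 2ξ₂ = 250 → ξ₂ = (1·661.3 − 250)/2 = 205.6 mol.
Outlet amounts (n = n₀ + Σ ν·ξ):
  V: 705 − 1(661.3) = 43.71
  R: 0 + 1(661.3) − 2(205.6) = 250
  P: 0 + 1(205.6) = 205.6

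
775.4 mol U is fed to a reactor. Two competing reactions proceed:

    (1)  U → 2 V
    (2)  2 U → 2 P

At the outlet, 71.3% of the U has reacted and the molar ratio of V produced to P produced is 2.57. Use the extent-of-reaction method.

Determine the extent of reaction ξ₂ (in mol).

ξ₂ = 121 mol

Conversion of U: U consumed = 0.713 × 775.4 = 552.9 mol = 1ξ₁ + 2ξ₂.
Selectivity: 2ξ₁ / (2ξ₂) = 2.57 → ξ₁ = 2.57 ξ₂.
Substitute: (1·2.57 + 2) ξ₂ = 552.9 → ξ₂ = 121 mol, ξ₁ = 310.9 mol.
Outlet amounts (n = n₀ + Σ ν·ξ):
  U: 775.4 − 1(310.9) − 2(121) = 222.5
  V: 0 + 2(310.9) = 621.8
  P: 0 + 2(121) = 242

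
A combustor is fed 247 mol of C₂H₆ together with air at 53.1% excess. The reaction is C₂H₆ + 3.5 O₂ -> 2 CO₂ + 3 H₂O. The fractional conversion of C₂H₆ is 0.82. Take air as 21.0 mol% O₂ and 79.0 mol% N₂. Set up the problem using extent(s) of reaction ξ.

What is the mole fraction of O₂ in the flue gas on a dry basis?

0.102

Stoichiometric O₂ = 3.5 × 247 = 864.5 mol; O₂ fed = 864.5 × 1.531 = 1324 mol.
N₂ fed = 1324 × 79/21 = 4979 mol.
Fuel reacted = 0.82 × 247 → ξ = 202.5 mol.
Outlet (n = n₀ + ν ξ):
  C₂H₆: 247 − 1(202.5) = 44.46
  O₂: 1324 − 3.5(202.5) = 614.7
  N₂: 4979 (inert)
  CO₂: 0 + 2(202.5) = 405.1
  H₂O: 0 + 3(202.5) = 607.6
Dry total = 6043 mol; y_O₂ (dry) = 614.7 / 6043 = 0.1017.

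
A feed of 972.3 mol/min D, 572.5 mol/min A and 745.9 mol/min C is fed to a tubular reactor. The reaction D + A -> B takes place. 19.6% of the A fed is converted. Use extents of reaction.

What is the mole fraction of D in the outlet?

0.395

A reacted = 0.196 × 572.5 = 112.2 mol/min; ν_A = −1, so ξ = 112.2/1 = 112.2 mol/min.
Outlet amounts (n = n₀ + ν ξ):
  D: 972.3 − 1(112.2) = 860.1
  A: 572.5 − 1(112.2) = 460.3
  B: 0 + 1(112.2) = 112.2
  C: 745.9 (inert)
Total out = 2178 mol/min; y_D = 860.1 / 2178 = 0.3948.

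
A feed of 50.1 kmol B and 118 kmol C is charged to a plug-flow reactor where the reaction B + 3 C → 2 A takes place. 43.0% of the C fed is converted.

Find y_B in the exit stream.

C reacted = 0.43 × 118 = 50.74 kmol; ν_C = −3, so ξ = 50.74/3 = 16.91 kmol.
Outlet amounts (n = n₀ + ν ξ):
  B: 50.1 − 1(16.91) = 33.19
  C: 118 − 3(16.91) = 67.26
  A: 0 + 2(16.91) = 33.83
Total out = 134.3 kmol; y_B = 33.19 / 134.3 = 0.2472.

0.247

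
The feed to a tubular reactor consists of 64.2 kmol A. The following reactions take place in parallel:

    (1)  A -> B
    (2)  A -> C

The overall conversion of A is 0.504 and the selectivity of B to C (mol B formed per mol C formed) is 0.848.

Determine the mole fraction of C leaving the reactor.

0.273

Conversion of A: A consumed = 0.504 × 64.2 = 32.36 kmol = 1ξ₁ + 1ξ₂.
Selectivity: 1ξ₁ / (1ξ₂) = 0.848 → ξ₁ = 0.848 ξ₂.
Substitute: (1·0.848 + 1) ξ₂ = 32.36 → ξ₂ = 17.51 kmol, ξ₁ = 14.85 kmol.
Outlet amounts (n = n₀ + Σ ν·ξ):
  A: 64.2 − 1(14.85) − 1(17.51) = 31.84
  B: 0 + 1(14.85) = 14.85
  C: 0 + 1(17.51) = 17.51
Total out = 64.2 kmol; y_C = 17.51 / 64.2 = 0.2727.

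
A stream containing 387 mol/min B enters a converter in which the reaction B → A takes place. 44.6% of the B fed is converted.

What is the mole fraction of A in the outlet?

0.446

B reacted = 0.446 × 387 = 172.6 mol/min; ν_B = −1, so ξ = 172.6/1 = 172.6 mol/min.
Outlet amounts (n = n₀ + ν ξ):
  B: 387 − 1(172.6) = 214.4
  A: 0 + 1(172.6) = 172.6
Total out = 387 mol/min; y_A = 172.6 / 387 = 0.446.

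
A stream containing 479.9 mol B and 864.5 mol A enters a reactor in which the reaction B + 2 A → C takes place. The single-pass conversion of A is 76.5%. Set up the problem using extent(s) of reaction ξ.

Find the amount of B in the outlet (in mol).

149 mol

A reacted = 0.765 × 864.5 = 661.3 mol; ν_A = −2, so ξ = 661.3/2 = 330.7 mol.
Outlet amounts (n = n₀ + ν ξ):
  B: 479.9 − 1(330.7) = 149.2
  A: 864.5 − 2(330.7) = 203.2
  C: 0 + 1(330.7) = 330.7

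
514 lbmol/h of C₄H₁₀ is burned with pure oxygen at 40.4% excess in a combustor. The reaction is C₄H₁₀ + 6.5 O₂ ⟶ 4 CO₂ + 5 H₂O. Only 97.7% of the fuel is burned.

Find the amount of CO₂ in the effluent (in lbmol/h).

Stoichiometric O₂ = 6.5 × 514 = 3341 lbmol/h; O₂ fed = 3341 × 1.404 = 4691 lbmol/h.
Fuel reacted = 0.977 × 514 → ξ = 502.2 lbmol/h.
Outlet (n = n₀ + ν ξ):
  C₄H₁₀: 514 − 1(502.2) = 11.82
  O₂: 4691 − 6.5(502.2) = 1427
  CO₂: 0 + 4(502.2) = 2009
  H₂O: 0 + 5(502.2) = 2511

2010 lbmol/h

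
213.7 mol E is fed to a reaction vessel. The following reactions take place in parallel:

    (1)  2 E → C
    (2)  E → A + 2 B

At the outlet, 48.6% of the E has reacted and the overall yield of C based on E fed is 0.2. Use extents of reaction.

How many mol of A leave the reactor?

Yield of C: 1ξ₁ / 213.7 = 0.2 → ξ₁ = 42.74 mol.
Conversion of E: 2ξ₁ + 1ξ₂ = 0.486 × 213.7 = 103.9 → ξ₂ = 18.38 mol.
Outlet amounts (n = n₀ + Σ ν·ξ):
  E: 213.7 − 2(42.74) − 1(18.38) = 109.8
  C: 0 + 1(42.74) = 42.74
  A: 0 + 1(18.38) = 18.38
  B: 0 + 2(18.38) = 36.76

18.4 mol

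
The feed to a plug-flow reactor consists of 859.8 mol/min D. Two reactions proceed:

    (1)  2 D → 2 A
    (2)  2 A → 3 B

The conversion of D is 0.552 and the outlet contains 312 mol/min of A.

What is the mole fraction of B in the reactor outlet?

Conversion of D: D consumed = 2ξ₁ = 0.552 × 859.8 → ξ₁ = 237.3 mol/min.
A balance: n_A = 0 + 2ξ₁ − 2ξ₂ = 312 → ξ₂ = (2·237.3 − 312)/2 = 81.3 mol/min.
Outlet amounts (n = n₀ + Σ ν·ξ):
  D: 859.8 − 2(237.3) = 385.2
  A: 0 + 2(237.3) − 2(81.3) = 312
  B: 0 + 3(81.3) = 243.9
Total out = 941.1 mol/min; y_B = 243.9 / 941.1 = 0.2592.

0.259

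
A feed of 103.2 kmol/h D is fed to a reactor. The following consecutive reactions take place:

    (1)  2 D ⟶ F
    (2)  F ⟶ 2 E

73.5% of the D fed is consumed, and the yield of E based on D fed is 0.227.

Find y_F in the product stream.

0.34

Conversion of D: D consumed = 2ξ₁ = 0.735 × 103.2 → ξ₁ = 37.93 kmol/h.
Yield of E: 2ξ₂ / 103.2 = 0.227 → ξ₂ = 11.71 kmol/h.
Outlet amounts (n = n₀ + Σ ν·ξ):
  D: 103.2 − 2(37.93) = 27.35
  F: 0 + 1(37.93) − 1(11.71) = 26.21
  E: 0 + 2(11.71) = 23.43
Total out = 76.99 kmol/h; y_F = 26.21 / 76.99 = 0.3405.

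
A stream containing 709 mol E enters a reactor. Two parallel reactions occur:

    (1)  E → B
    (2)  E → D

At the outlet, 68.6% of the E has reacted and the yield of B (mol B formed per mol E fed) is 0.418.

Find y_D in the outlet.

0.268

Yield of B: 1ξ₁ / 709 = 0.418 → ξ₁ = 296.4 mol.
Conversion of E: 1ξ₁ + 1ξ₂ = 0.686 × 709 = 486.4 → ξ₂ = 190 mol.
Outlet amounts (n = n₀ + Σ ν·ξ):
  E: 709 − 1(296.4) − 1(190) = 222.6
  B: 0 + 1(296.4) = 296.4
  D: 0 + 1(190) = 190
Total out = 709 mol; y_D = 190 / 709 = 0.268.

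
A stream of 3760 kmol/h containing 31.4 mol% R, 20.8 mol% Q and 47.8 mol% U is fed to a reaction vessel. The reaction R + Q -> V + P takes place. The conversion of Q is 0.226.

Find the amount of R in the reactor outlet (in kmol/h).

Q reacted = 0.226 × 782.1 = 176.8 kmol/h; ν_Q = −1, so ξ = 176.8/1 = 176.8 kmol/h.
Outlet amounts (n = n₀ + ν ξ):
  R: 1181 − 1(176.8) = 1004
  Q: 782.1 − 1(176.8) = 605.3
  V: 0 + 1(176.8) = 176.8
  P: 0 + 1(176.8) = 176.8
  U: 1797 (inert)

1000 kmol/h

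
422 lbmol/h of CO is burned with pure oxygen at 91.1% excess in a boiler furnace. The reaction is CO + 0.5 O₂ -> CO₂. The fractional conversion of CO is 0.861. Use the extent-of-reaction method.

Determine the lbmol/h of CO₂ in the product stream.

Stoichiometric O₂ = 0.5 × 422 = 211 lbmol/h; O₂ fed = 211 × 1.911 = 403.2 lbmol/h.
Fuel reacted = 0.861 × 422 → ξ = 363.3 lbmol/h.
Outlet (n = n₀ + ν ξ):
  CO: 422 − 1(363.3) = 58.66
  O₂: 403.2 − 0.5(363.3) = 221.6
  CO₂: 0 + 1(363.3) = 363.3

363 lbmol/h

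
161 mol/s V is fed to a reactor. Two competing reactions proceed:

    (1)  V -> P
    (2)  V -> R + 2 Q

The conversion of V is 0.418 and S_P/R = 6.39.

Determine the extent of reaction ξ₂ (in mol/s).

ξ₂ = 9.11 mol/s

Conversion of V: V consumed = 0.418 × 161 = 67.3 mol/s = 1ξ₁ + 1ξ₂.
Selectivity: 1ξ₁ / (1ξ₂) = 6.39 → ξ₁ = 6.39 ξ₂.
Substitute: (1·6.39 + 1) ξ₂ = 67.3 → ξ₂ = 9.107 mol/s, ξ₁ = 58.19 mol/s.
Outlet amounts (n = n₀ + Σ ν·ξ):
  V: 161 − 1(58.19) − 1(9.107) = 93.7
  P: 0 + 1(58.19) = 58.19
  R: 0 + 1(9.107) = 9.107
  Q: 0 + 2(9.107) = 18.21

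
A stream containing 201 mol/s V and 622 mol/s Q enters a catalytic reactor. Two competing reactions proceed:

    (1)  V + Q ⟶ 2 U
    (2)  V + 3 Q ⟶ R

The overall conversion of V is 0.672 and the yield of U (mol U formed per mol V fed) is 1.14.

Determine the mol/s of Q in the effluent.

446 mol/s

Yield of U: 2ξ₁ / 201 = 1.14 → ξ₁ = 114.6 mol/s.
Conversion of V: 1ξ₁ + 1ξ₂ = 0.672 × 201 = 135.1 → ξ₂ = 20.5 mol/s.
Outlet amounts (n = n₀ + Σ ν·ξ):
  V: 201 − 1(114.6) − 1(20.5) = 65.93
  Q: 622 − 1(114.6) − 3(20.5) = 445.9
  U: 0 + 2(114.6) = 229.1
  R: 0 + 1(20.5) = 20.5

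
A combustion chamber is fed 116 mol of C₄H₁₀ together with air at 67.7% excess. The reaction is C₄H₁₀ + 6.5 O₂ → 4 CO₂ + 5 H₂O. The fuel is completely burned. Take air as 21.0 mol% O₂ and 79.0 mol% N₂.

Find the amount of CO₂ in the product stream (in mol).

464 mol

Stoichiometric O₂ = 6.5 × 116 = 754 mol; O₂ fed = 754 × 1.677 = 1264 mol.
N₂ fed = 1264 × 79/21 = 4757 mol.
Fuel reacted = 1 × 116 → ξ = 116 mol.
Outlet (n = n₀ + ν ξ):
  C₄H₁₀: 116 − 1(116) = 0
  O₂: 1264 − 6.5(116) = 510.5
  N₂: 4757 (inert)
  CO₂: 0 + 4(116) = 464
  H₂O: 0 + 5(116) = 580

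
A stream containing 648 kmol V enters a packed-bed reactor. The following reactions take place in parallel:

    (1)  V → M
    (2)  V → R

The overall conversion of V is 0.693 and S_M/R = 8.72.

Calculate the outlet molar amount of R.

46.2 kmol

Conversion of V: V consumed = 0.693 × 648 = 449.1 kmol = 1ξ₁ + 1ξ₂.
Selectivity: 1ξ₁ / (1ξ₂) = 8.72 → ξ₁ = 8.72 ξ₂.
Substitute: (1·8.72 + 1) ξ₂ = 449.1 → ξ₂ = 46.2 kmol, ξ₁ = 402.9 kmol.
Outlet amounts (n = n₀ + Σ ν·ξ):
  V: 648 − 1(402.9) − 1(46.2) = 198.9
  M: 0 + 1(402.9) = 402.9
  R: 0 + 1(46.2) = 46.2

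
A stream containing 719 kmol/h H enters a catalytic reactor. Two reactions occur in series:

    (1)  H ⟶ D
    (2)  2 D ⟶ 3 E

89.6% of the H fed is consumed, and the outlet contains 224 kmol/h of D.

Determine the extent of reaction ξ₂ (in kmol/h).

ξ₂ = 210 kmol/h

Conversion of H: H consumed = 1ξ₁ = 0.896 × 719 → ξ₁ = 644.2 kmol/h.
D balance: n_D = 0 + 1ξ₁ − 2ξ₂ = 224 → ξ₂ = (1·644.2 − 224)/2 = 210.1 kmol/h.
Outlet amounts (n = n₀ + Σ ν·ξ):
  H: 719 − 1(644.2) = 74.78
  D: 0 + 1(644.2) − 2(210.1) = 224
  E: 0 + 3(210.1) = 630.3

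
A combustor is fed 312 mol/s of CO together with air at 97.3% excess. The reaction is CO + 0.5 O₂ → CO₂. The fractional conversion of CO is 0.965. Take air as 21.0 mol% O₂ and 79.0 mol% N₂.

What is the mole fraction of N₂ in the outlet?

0.712

Stoichiometric O₂ = 0.5 × 312 = 156 mol/s; O₂ fed = 156 × 1.973 = 307.8 mol/s.
N₂ fed = 307.8 × 79/21 = 1158 mol/s.
Fuel reacted = 0.965 × 312 → ξ = 301.1 mol/s.
Outlet (n = n₀ + ν ξ):
  CO: 312 − 1(301.1) = 10.92
  O₂: 307.8 − 0.5(301.1) = 157.2
  N₂: 1158 (inert)
  CO₂: 0 + 1(301.1) = 301.1
Total out = 1627 mol/s; y_N₂ = 1158 / 1627 = 0.7116.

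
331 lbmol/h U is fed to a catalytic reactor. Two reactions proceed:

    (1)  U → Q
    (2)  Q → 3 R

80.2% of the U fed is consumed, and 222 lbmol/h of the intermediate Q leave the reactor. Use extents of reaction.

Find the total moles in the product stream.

418 lbmol/h

Conversion of U: U consumed = 1ξ₁ = 0.802 × 331 → ξ₁ = 265.5 lbmol/h.
Q balance: n_Q = 0 + 1ξ₁ − 1ξ₂ = 222 → ξ₂ = (1·265.5 − 222)/1 = 43.46 lbmol/h.
Outlet amounts (n = n₀ + Σ ν·ξ):
  U: 331 − 1(265.5) = 65.54
  Q: 0 + 1(265.5) − 1(43.46) = 222
  R: 0 + 3(43.46) = 130.4
Total out = 65.54 + 222 + 130.4 = 417.9 lbmol/h.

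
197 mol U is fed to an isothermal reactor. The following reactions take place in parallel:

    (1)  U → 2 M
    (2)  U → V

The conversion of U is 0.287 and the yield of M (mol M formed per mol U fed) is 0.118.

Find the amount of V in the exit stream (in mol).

Yield of M: 2ξ₁ / 197 = 0.118 → ξ₁ = 11.62 mol.
Conversion of U: 1ξ₁ + 1ξ₂ = 0.287 × 197 = 56.54 → ξ₂ = 44.92 mol.
Outlet amounts (n = n₀ + Σ ν·ξ):
  U: 197 − 1(11.62) − 1(44.92) = 140.5
  M: 0 + 2(11.62) = 23.25
  V: 0 + 1(44.92) = 44.92

44.9 mol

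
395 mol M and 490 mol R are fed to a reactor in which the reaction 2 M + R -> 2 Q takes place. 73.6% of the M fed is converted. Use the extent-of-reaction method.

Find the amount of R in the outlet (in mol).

345 mol

M reacted = 0.736 × 395 = 290.7 mol; ν_M = −2, so ξ = 290.7/2 = 145.4 mol.
Outlet amounts (n = n₀ + ν ξ):
  M: 395 − 2(145.4) = 104.3
  R: 490 − 1(145.4) = 344.6
  Q: 0 + 2(145.4) = 290.7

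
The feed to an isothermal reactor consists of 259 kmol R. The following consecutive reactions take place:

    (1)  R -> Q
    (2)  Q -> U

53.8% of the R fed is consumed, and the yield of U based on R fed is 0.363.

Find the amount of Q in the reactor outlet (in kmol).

Conversion of R: R consumed = 1ξ₁ = 0.538 × 259 → ξ₁ = 139.3 kmol.
Yield of U: 1ξ₂ / 259 = 0.363 → ξ₂ = 94.02 kmol.
Outlet amounts (n = n₀ + Σ ν·ξ):
  R: 259 − 1(139.3) = 119.7
  Q: 0 + 1(139.3) − 1(94.02) = 45.33
  U: 0 + 1(94.02) = 94.02

45.3 kmol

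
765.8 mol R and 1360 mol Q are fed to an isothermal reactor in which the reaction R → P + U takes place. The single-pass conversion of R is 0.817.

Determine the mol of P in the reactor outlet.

R reacted = 0.817 × 765.8 = 625.7 mol; ν_R = −1, so ξ = 625.7/1 = 625.7 mol.
Outlet amounts (n = n₀ + ν ξ):
  R: 765.8 − 1(625.7) = 140.1
  P: 0 + 1(625.7) = 625.7
  U: 0 + 1(625.7) = 625.7
  Q: 1360 (inert)

626 mol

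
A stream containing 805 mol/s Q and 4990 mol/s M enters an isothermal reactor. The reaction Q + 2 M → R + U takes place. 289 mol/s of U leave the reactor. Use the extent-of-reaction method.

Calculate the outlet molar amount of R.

For U: n = n₀ + 1ξ → 289 = 0 + 1ξ, giving ξ = 289 mol/s.
Outlet amounts (n = n₀ + ν ξ):
  Q: 805 − 1(289) = 516
  M: 4990 − 2(289) = 4412
  R: 0 + 1(289) = 289
  U: 0 + 1(289) = 289

289 mol/s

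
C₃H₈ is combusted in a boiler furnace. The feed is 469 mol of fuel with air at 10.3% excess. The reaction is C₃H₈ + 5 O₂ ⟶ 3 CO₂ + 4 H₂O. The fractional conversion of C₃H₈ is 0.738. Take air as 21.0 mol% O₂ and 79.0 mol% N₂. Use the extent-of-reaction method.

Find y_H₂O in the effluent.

Stoichiometric O₂ = 5 × 469 = 2345 mol; O₂ fed = 2345 × 1.103 = 2587 mol.
N₂ fed = 2587 × 79/21 = 9730 mol.
Fuel reacted = 0.738 × 469 → ξ = 346.1 mol.
Outlet (n = n₀ + ν ξ):
  C₃H₈: 469 − 1(346.1) = 122.9
  O₂: 2587 − 5(346.1) = 855.9
  N₂: 9730 (inert)
  CO₂: 0 + 3(346.1) = 1038
  H₂O: 0 + 4(346.1) = 1384
Total out = 13130 mol; y_H₂O = 1384 / 13130 = 0.1054.

0.105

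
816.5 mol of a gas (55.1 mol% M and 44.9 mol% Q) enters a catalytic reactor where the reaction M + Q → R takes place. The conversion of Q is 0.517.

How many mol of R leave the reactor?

Q reacted = 0.517 × 366.6 = 189.5 mol; ν_Q = −1, so ξ = 189.5/1 = 189.5 mol.
Outlet amounts (n = n₀ + ν ξ):
  M: 449.9 − 1(189.5) = 260.4
  Q: 366.6 − 1(189.5) = 177.1
  R: 0 + 1(189.5) = 189.5

190 mol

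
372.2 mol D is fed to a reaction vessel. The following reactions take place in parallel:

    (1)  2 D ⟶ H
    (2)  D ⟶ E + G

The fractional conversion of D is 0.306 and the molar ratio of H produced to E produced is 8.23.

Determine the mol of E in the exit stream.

Conversion of D: D consumed = 0.306 × 372.2 = 113.9 mol = 2ξ₁ + 1ξ₂.
Selectivity: 1ξ₁ / (1ξ₂) = 8.23 → ξ₁ = 8.23 ξ₂.
Substitute: (2·8.23 + 1) ξ₂ = 113.9 → ξ₂ = 6.523 mol, ξ₁ = 53.69 mol.
Outlet amounts (n = n₀ + Σ ν·ξ):
  D: 372.2 − 2(53.69) − 1(6.523) = 258.3
  H: 0 + 1(53.69) = 53.69
  E: 0 + 1(6.523) = 6.523
  G: 0 + 1(6.523) = 6.523

6.52 mol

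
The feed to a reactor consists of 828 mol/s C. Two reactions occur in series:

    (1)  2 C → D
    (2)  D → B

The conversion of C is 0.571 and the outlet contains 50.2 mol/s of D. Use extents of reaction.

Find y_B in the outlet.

Conversion of C: C consumed = 2ξ₁ = 0.571 × 828 → ξ₁ = 236.4 mol/s.
D balance: n_D = 0 + 1ξ₁ − 1ξ₂ = 50.2 → ξ₂ = (1·236.4 − 50.2)/1 = 186.2 mol/s.
Outlet amounts (n = n₀ + Σ ν·ξ):
  C: 828 − 2(236.4) = 355.2
  D: 0 + 1(236.4) − 1(186.2) = 50.2
  B: 0 + 1(186.2) = 186.2
Total out = 591.6 mol/s; y_B = 186.2 / 591.6 = 0.3147.

0.315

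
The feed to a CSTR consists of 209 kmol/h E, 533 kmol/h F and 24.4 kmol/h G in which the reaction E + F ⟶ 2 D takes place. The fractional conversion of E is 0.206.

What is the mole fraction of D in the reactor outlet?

0.112

E reacted = 0.206 × 209 = 43.05 kmol/h; ν_E = −1, so ξ = 43.05/1 = 43.05 kmol/h.
Outlet amounts (n = n₀ + ν ξ):
  E: 209 − 1(43.05) = 165.9
  F: 533 − 1(43.05) = 489.9
  D: 0 + 2(43.05) = 86.11
  G: 24.4 (inert)
Total out = 766.4 kmol/h; y_D = 86.11 / 766.4 = 0.1124.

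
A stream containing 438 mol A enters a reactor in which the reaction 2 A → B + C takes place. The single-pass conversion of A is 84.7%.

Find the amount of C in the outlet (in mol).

A reacted = 0.847 × 438 = 371 mol; ν_A = −2, so ξ = 371/2 = 185.5 mol.
Outlet amounts (n = n₀ + ν ξ):
  A: 438 − 2(185.5) = 67.01
  B: 0 + 1(185.5) = 185.5
  C: 0 + 1(185.5) = 185.5

185 mol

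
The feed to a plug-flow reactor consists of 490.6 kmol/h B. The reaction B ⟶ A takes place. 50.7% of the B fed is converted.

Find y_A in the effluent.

B reacted = 0.507 × 490.6 = 248.7 kmol/h; ν_B = −1, so ξ = 248.7/1 = 248.7 kmol/h.
Outlet amounts (n = n₀ + ν ξ):
  B: 490.6 − 1(248.7) = 241.9
  A: 0 + 1(248.7) = 248.7
Total out = 490.6 kmol/h; y_A = 248.7 / 490.6 = 0.507.

0.507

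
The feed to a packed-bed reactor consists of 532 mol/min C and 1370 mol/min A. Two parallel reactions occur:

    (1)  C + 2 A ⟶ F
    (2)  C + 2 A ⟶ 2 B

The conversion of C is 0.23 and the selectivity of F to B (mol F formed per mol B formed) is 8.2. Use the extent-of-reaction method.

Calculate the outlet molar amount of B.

Conversion of C: C consumed = 0.23 × 532 = 122.4 mol/min = 1ξ₁ + 1ξ₂.
Selectivity: 1ξ₁ / (2ξ₂) = 8.2 → ξ₁ = 16.4 ξ₂.
Substitute: (1·16.4 + 1) ξ₂ = 122.4 → ξ₂ = 7.032 mol/min, ξ₁ = 115.3 mol/min.
Outlet amounts (n = n₀ + Σ ν·ξ):
  C: 532 − 1(115.3) − 1(7.032) = 409.6
  A: 1370 − 2(115.3) − 2(7.032) = 1125
  F: 0 + 1(115.3) = 115.3
  B: 0 + 2(7.032) = 14.06

14.1 mol/min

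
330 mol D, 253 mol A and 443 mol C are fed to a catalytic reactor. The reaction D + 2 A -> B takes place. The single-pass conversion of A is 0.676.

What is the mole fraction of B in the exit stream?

0.1

A reacted = 0.676 × 253 = 171 mol; ν_A = −2, so ξ = 171/2 = 85.51 mol.
Outlet amounts (n = n₀ + ν ξ):
  D: 330 − 1(85.51) = 244.5
  A: 253 − 2(85.51) = 81.97
  B: 0 + 1(85.51) = 85.51
  C: 443 (inert)
Total out = 855 mol; y_B = 85.51 / 855 = 0.1.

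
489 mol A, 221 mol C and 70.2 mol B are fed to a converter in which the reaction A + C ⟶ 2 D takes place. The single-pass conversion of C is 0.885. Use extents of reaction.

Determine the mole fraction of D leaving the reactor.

0.501

C reacted = 0.885 × 221 = 195.6 mol; ν_C = −1, so ξ = 195.6/1 = 195.6 mol.
Outlet amounts (n = n₀ + ν ξ):
  A: 489 − 1(195.6) = 293.4
  C: 221 − 1(195.6) = 25.41
  D: 0 + 2(195.6) = 391.2
  B: 70.2 (inert)
Total out = 780.2 mol; y_D = 391.2 / 780.2 = 0.5014.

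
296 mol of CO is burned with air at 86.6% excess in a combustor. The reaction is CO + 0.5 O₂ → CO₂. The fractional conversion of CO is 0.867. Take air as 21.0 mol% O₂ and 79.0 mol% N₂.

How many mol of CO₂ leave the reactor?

Stoichiometric O₂ = 0.5 × 296 = 148 mol; O₂ fed = 148 × 1.866 = 276.2 mol.
N₂ fed = 276.2 × 79/21 = 1039 mol.
Fuel reacted = 0.867 × 296 → ξ = 256.6 mol.
Outlet (n = n₀ + ν ξ):
  CO: 296 − 1(256.6) = 39.37
  O₂: 276.2 − 0.5(256.6) = 147.9
  N₂: 1039 (inert)
  CO₂: 0 + 1(256.6) = 256.6

257 mol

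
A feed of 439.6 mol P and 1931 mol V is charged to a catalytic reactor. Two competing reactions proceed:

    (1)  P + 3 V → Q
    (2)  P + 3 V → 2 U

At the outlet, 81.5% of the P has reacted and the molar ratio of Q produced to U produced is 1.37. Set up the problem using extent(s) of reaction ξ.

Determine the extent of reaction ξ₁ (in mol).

ξ₁ = 262 mol

Conversion of P: P consumed = 0.815 × 439.6 = 358.3 mol = 1ξ₁ + 1ξ₂.
Selectivity: 1ξ₁ / (2ξ₂) = 1.37 → ξ₁ = 2.74 ξ₂.
Substitute: (1·2.74 + 1) ξ₂ = 358.3 → ξ₂ = 95.8 mol, ξ₁ = 262.5 mol.
Outlet amounts (n = n₀ + Σ ν·ξ):
  P: 439.6 − 1(262.5) − 1(95.8) = 81.33
  V: 1931 − 3(262.5) − 3(95.8) = 856.2
  Q: 0 + 1(262.5) = 262.5
  U: 0 + 2(95.8) = 191.6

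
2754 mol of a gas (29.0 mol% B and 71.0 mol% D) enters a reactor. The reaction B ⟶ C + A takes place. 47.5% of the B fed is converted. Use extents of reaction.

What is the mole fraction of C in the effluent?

0.121

B reacted = 0.475 × 798.7 = 379.4 mol; ν_B = −1, so ξ = 379.4/1 = 379.4 mol.
Outlet amounts (n = n₀ + ν ξ):
  B: 798.7 − 1(379.4) = 419.3
  C: 0 + 1(379.4) = 379.4
  A: 0 + 1(379.4) = 379.4
  D: 1955 (inert)
Total out = 3133 mol; y_C = 379.4 / 3133 = 0.1211.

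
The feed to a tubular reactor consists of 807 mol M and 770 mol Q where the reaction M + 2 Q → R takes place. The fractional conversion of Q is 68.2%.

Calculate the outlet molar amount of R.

Q reacted = 0.682 × 770 = 525.1 mol; ν_Q = −2, so ξ = 525.1/2 = 262.6 mol.
Outlet amounts (n = n₀ + ν ξ):
  M: 807 − 1(262.6) = 544.4
  Q: 770 − 2(262.6) = 244.9
  R: 0 + 1(262.6) = 262.6

263 mol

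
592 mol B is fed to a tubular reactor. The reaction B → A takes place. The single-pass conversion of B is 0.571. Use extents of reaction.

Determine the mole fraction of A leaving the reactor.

0.571

B reacted = 0.571 × 592 = 338 mol; ν_B = −1, so ξ = 338/1 = 338 mol.
Outlet amounts (n = n₀ + ν ξ):
  B: 592 − 1(338) = 254
  A: 0 + 1(338) = 338
Total out = 592 mol; y_A = 338 / 592 = 0.571.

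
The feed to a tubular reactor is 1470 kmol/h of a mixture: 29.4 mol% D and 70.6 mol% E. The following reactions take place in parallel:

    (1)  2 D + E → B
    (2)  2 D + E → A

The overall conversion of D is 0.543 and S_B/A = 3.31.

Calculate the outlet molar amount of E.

920 kmol/h

Conversion of D: D consumed = 0.543 × 432.2 = 234.7 kmol/h = 2ξ₁ + 2ξ₂.
Selectivity: 1ξ₁ / (1ξ₂) = 3.31 → ξ₁ = 3.31 ξ₂.
Substitute: (2·3.31 + 2) ξ₂ = 234.7 → ξ₂ = 27.22 kmol/h, ξ₁ = 90.11 kmol/h.
Outlet amounts (n = n₀ + Σ ν·ξ):
  D: 432.2 − 2(90.11) − 2(27.22) = 197.5
  E: 1038 − 1(90.11) − 1(27.22) = 920.5
  B: 0 + 1(90.11) = 90.11
  A: 0 + 1(27.22) = 27.22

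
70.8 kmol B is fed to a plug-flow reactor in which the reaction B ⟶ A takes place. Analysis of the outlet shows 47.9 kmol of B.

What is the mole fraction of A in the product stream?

0.323

For B: n = n₀ − 1ξ → 47.9 = 70.8 − 1ξ, giving ξ = 22.9 kmol.
Outlet amounts (n = n₀ + ν ξ):
  B: 70.8 − 1(22.9) = 47.9
  A: 0 + 1(22.9) = 22.9
Total out = 70.8 kmol; y_A = 22.9 / 70.8 = 0.3234.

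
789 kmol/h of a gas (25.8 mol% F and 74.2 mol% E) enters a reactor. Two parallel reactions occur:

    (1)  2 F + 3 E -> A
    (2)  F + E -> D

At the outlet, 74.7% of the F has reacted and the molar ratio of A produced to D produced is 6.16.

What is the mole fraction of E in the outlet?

Conversion of F: F consumed = 0.747 × 203.6 = 152.1 kmol/h = 2ξ₁ + 1ξ₂.
Selectivity: 1ξ₁ / (1ξ₂) = 6.16 → ξ₁ = 6.16 ξ₂.
Substitute: (2·6.16 + 1) ξ₂ = 152.1 → ξ₂ = 11.42 kmol/h, ξ₁ = 70.32 kmol/h.
Outlet amounts (n = n₀ + Σ ν·ξ):
  F: 203.6 − 2(70.32) − 1(11.42) = 51.5
  E: 585.4 − 3(70.32) − 1(11.42) = 363.1
  A: 0 + 1(70.32) = 70.32
  D: 0 + 1(11.42) = 11.42
Total out = 496.3 kmol/h; y_E = 363.1 / 496.3 = 0.7315.

0.732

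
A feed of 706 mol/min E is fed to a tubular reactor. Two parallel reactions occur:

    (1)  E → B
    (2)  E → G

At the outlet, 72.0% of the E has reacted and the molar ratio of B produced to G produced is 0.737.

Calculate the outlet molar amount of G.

Conversion of E: E consumed = 0.72 × 706 = 508.3 mol/min = 1ξ₁ + 1ξ₂.
Selectivity: 1ξ₁ / (1ξ₂) = 0.737 → ξ₁ = 0.737 ξ₂.
Substitute: (1·0.737 + 1) ξ₂ = 508.3 → ξ₂ = 292.6 mol/min, ξ₁ = 215.7 mol/min.
Outlet amounts (n = n₀ + Σ ν·ξ):
  E: 706 − 1(215.7) − 1(292.6) = 197.7
  B: 0 + 1(215.7) = 215.7
  G: 0 + 1(292.6) = 292.6

293 mol/min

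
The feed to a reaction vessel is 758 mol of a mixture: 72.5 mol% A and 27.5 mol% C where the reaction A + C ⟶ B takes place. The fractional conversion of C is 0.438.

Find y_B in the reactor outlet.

0.137

C reacted = 0.438 × 208.4 = 91.3 mol; ν_C = −1, so ξ = 91.3/1 = 91.3 mol.
Outlet amounts (n = n₀ + ν ξ):
  A: 549.5 − 1(91.3) = 458.2
  C: 208.4 − 1(91.3) = 117.1
  B: 0 + 1(91.3) = 91.3
Total out = 666.7 mol; y_B = 91.3 / 666.7 = 0.1369.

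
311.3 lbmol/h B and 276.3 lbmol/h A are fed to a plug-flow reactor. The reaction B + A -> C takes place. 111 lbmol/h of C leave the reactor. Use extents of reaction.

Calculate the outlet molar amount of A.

For C: n = n₀ + 1ξ → 111 = 0 + 1ξ, giving ξ = 111 lbmol/h.
Outlet amounts (n = n₀ + ν ξ):
  B: 311.3 − 1(111) = 200.3
  A: 276.3 − 1(111) = 165.3
  C: 0 + 1(111) = 111

165 lbmol/h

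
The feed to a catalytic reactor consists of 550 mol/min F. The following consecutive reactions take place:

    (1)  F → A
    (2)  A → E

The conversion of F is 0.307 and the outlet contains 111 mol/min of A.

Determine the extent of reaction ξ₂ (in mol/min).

Conversion of F: F consumed = 1ξ₁ = 0.307 × 550 → ξ₁ = 168.8 mol/min.
A balance: n_A = 0 + 1ξ₁ − 1ξ₂ = 111 → ξ₂ = (1·168.8 − 111)/1 = 57.85 mol/min.
Outlet amounts (n = n₀ + Σ ν·ξ):
  F: 550 − 1(168.8) = 381.1
  A: 0 + 1(168.8) − 1(57.85) = 111
  E: 0 + 1(57.85) = 57.85

ξ₂ = 57.8 mol/min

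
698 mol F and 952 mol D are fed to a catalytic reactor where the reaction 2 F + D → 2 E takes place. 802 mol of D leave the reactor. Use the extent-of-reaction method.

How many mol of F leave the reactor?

398 mol

For D: n = n₀ − 1ξ → 802 = 952 − 1ξ, giving ξ = 150 mol.
Outlet amounts (n = n₀ + ν ξ):
  F: 698 − 2(150) = 398
  D: 952 − 1(150) = 802
  E: 0 + 2(150) = 300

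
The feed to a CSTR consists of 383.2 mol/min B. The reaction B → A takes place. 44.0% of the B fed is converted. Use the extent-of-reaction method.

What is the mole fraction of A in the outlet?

B reacted = 0.44 × 383.2 = 168.6 mol/min; ν_B = −1, so ξ = 168.6/1 = 168.6 mol/min.
Outlet amounts (n = n₀ + ν ξ):
  B: 383.2 − 1(168.6) = 214.6
  A: 0 + 1(168.6) = 168.6
Total out = 383.2 mol/min; y_A = 168.6 / 383.2 = 0.44.

0.44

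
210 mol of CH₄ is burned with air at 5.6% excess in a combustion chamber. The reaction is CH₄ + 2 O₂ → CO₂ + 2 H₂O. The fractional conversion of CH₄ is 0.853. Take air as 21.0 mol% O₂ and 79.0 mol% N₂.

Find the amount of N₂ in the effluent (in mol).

1670 mol

Stoichiometric O₂ = 2 × 210 = 420 mol; O₂ fed = 420 × 1.056 = 443.5 mol.
N₂ fed = 443.5 × 79/21 = 1668 mol.
Fuel reacted = 0.853 × 210 → ξ = 179.1 mol.
Outlet (n = n₀ + ν ξ):
  CH₄: 210 − 1(179.1) = 30.87
  O₂: 443.5 − 2(179.1) = 85.26
  N₂: 1668 (inert)
  CO₂: 0 + 1(179.1) = 179.1
  H₂O: 0 + 2(179.1) = 358.3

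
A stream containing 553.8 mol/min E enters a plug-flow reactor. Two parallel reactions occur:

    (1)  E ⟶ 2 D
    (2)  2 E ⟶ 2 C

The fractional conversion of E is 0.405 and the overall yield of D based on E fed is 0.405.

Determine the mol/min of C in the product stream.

Yield of D: 2ξ₁ / 553.8 = 0.405 → ξ₁ = 112.1 mol/min.
Conversion of E: 1ξ₁ + 2ξ₂ = 0.405 × 553.8 = 224.3 → ξ₂ = 56.07 mol/min.
Outlet amounts (n = n₀ + Σ ν·ξ):
  E: 553.8 − 1(112.1) − 2(56.07) = 329.5
  D: 0 + 2(112.1) = 224.3
  C: 0 + 2(56.07) = 112.1

112 mol/min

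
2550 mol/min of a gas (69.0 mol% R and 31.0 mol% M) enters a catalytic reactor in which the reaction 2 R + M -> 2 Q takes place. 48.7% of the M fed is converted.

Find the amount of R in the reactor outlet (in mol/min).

M reacted = 0.487 × 790.5 = 385 mol/min; ν_M = −1, so ξ = 385/1 = 385 mol/min.
Outlet amounts (n = n₀ + ν ξ):
  R: 1760 − 2(385) = 989.6
  M: 790.5 − 1(385) = 405.5
  Q: 0 + 2(385) = 769.9

990 mol/min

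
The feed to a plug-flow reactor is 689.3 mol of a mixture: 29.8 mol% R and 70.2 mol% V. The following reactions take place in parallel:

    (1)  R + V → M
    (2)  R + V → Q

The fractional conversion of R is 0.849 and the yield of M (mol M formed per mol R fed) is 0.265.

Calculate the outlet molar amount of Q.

Yield of M: 1ξ₁ / 205.4 = 0.265 → ξ₁ = 54.43 mol.
Conversion of R: 1ξ₁ + 1ξ₂ = 0.849 × 205.4 = 174.4 → ξ₂ = 120 mol.
Outlet amounts (n = n₀ + Σ ν·ξ):
  R: 205.4 − 1(54.43) − 1(120) = 31.02
  V: 483.9 − 1(54.43) − 1(120) = 309.5
  M: 0 + 1(54.43) = 54.43
  Q: 0 + 1(120) = 120

120 mol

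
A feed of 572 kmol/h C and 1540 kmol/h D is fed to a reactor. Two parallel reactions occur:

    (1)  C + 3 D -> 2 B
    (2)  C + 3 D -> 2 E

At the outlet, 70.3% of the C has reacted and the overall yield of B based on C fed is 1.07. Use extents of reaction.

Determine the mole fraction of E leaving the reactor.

Yield of B: 2ξ₁ / 572 = 1.07 → ξ₁ = 306 kmol/h.
Conversion of C: 1ξ₁ + 1ξ₂ = 0.703 × 572 = 402.1 → ξ₂ = 96.1 kmol/h.
Outlet amounts (n = n₀ + Σ ν·ξ):
  C: 572 − 1(306) − 1(96.1) = 169.9
  D: 1540 − 3(306) − 3(96.1) = 333.7
  B: 0 + 2(306) = 612
  E: 0 + 2(96.1) = 192.2
Total out = 1308 kmol/h; y_E = 192.2 / 1308 = 0.147.

0.147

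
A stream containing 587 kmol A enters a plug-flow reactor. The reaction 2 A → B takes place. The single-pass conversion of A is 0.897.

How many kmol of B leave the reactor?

263 kmol

A reacted = 0.897 × 587 = 526.5 kmol; ν_A = −2, so ξ = 526.5/2 = 263.3 kmol.
Outlet amounts (n = n₀ + ν ξ):
  A: 587 − 2(263.3) = 60.46
  B: 0 + 1(263.3) = 263.3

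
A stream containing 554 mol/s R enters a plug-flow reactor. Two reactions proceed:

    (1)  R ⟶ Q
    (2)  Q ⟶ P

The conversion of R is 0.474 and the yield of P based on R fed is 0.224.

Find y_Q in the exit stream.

0.25

Conversion of R: R consumed = 1ξ₁ = 0.474 × 554 → ξ₁ = 262.6 mol/s.
Yield of P: 1ξ₂ / 554 = 0.224 → ξ₂ = 124.1 mol/s.
Outlet amounts (n = n₀ + Σ ν·ξ):
  R: 554 − 1(262.6) = 291.4
  Q: 0 + 1(262.6) − 1(124.1) = 138.5
  P: 0 + 1(124.1) = 124.1
Total out = 554 mol/s; y_Q = 138.5 / 554 = 0.25.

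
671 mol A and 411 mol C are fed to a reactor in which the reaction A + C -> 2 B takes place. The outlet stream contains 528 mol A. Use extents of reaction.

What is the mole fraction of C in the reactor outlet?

For A: n = n₀ − 1ξ → 528 = 671 − 1ξ, giving ξ = 143 mol.
Outlet amounts (n = n₀ + ν ξ):
  A: 671 − 1(143) = 528
  C: 411 − 1(143) = 268
  B: 0 + 2(143) = 286
Total out = 1082 mol; y_C = 268 / 1082 = 0.2477.

0.248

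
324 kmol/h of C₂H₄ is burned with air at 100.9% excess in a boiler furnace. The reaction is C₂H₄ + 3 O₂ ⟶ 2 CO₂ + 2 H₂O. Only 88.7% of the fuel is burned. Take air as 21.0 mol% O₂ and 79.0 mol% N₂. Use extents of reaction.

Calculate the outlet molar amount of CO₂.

575 kmol/h

Stoichiometric O₂ = 3 × 324 = 972 kmol/h; O₂ fed = 972 × 2.009 = 1953 kmol/h.
N₂ fed = 1953 × 79/21 = 7346 kmol/h.
Fuel reacted = 0.887 × 324 → ξ = 287.4 kmol/h.
Outlet (n = n₀ + ν ξ):
  C₂H₄: 324 − 1(287.4) = 36.61
  O₂: 1953 − 3(287.4) = 1091
  N₂: 7346 (inert)
  CO₂: 0 + 2(287.4) = 574.8
  H₂O: 0 + 2(287.4) = 574.8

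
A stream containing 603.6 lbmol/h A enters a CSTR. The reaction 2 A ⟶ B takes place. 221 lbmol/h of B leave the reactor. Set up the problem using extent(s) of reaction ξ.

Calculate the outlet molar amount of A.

For B: n = n₀ + 1ξ → 221 = 0 + 1ξ, giving ξ = 221 lbmol/h.
Outlet amounts (n = n₀ + ν ξ):
  A: 603.6 − 2(221) = 161.6
  B: 0 + 1(221) = 221

162 lbmol/h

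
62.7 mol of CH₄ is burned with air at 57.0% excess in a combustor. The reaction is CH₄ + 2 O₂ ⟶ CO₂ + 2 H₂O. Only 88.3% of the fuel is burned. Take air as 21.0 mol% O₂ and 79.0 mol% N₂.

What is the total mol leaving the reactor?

1000 mol

Stoichiometric O₂ = 2 × 62.7 = 125.4 mol; O₂ fed = 125.4 × 1.570 = 196.9 mol.
N₂ fed = 196.9 × 79/21 = 740.6 mol.
Fuel reacted = 0.883 × 62.7 → ξ = 55.36 mol.
Outlet (n = n₀ + ν ξ):
  CH₄: 62.7 − 1(55.36) = 7.336
  O₂: 196.9 − 2(55.36) = 86.15
  N₂: 740.6 (inert)
  CO₂: 0 + 1(55.36) = 55.36
  H₂O: 0 + 2(55.36) = 110.7
Total out = 7.336 + 86.15 + 740.6 + 55.36 + 110.7 = 1000 mol.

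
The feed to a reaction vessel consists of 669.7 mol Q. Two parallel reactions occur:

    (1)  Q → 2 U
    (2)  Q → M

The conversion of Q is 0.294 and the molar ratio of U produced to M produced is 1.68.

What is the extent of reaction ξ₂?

Conversion of Q: Q consumed = 0.294 × 669.7 = 196.9 mol = 1ξ₁ + 1ξ₂.
Selectivity: 2ξ₁ / (1ξ₂) = 1.68 → ξ₁ = 0.84 ξ₂.
Substitute: (1·0.84 + 1) ξ₂ = 196.9 → ξ₂ = 107 mol, ξ₁ = 89.89 mol.
Outlet amounts (n = n₀ + Σ ν·ξ):
  Q: 669.7 − 1(89.89) − 1(107) = 472.8
  U: 0 + 2(89.89) = 179.8
  M: 0 + 1(107) = 107

ξ₂ = 107 mol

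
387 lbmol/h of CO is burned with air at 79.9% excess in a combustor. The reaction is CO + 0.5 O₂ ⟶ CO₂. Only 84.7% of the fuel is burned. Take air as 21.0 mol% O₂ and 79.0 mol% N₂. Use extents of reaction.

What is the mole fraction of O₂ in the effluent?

Stoichiometric O₂ = 0.5 × 387 = 193.5 lbmol/h; O₂ fed = 193.5 × 1.799 = 348.1 lbmol/h.
N₂ fed = 348.1 × 79/21 = 1310 lbmol/h.
Fuel reacted = 0.847 × 387 → ξ = 327.8 lbmol/h.
Outlet (n = n₀ + ν ξ):
  CO: 387 − 1(327.8) = 59.21
  O₂: 348.1 − 0.5(327.8) = 184.2
  N₂: 1310 (inert)
  CO₂: 0 + 1(327.8) = 327.8
Total out = 1881 lbmol/h; y_O₂ = 184.2 / 1881 = 0.09795.

0.0979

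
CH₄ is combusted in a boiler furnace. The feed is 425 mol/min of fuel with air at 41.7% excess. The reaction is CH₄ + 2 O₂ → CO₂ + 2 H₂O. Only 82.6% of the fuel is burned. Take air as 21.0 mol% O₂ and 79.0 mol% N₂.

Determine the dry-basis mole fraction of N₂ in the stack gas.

Stoichiometric O₂ = 2 × 425 = 850 mol/min; O₂ fed = 850 × 1.417 = 1204 mol/min.
N₂ fed = 1204 × 79/21 = 4531 mol/min.
Fuel reacted = 0.826 × 425 → ξ = 351 mol/min.
Outlet (n = n₀ + ν ξ):
  CH₄: 425 − 1(351) = 73.95
  O₂: 1204 − 2(351) = 502.4
  N₂: 4531 (inert)
  CO₂: 0 + 1(351) = 351
  H₂O: 0 + 2(351) = 702.1
Dry total = 5458 mol/min; y_N₂ (dry) = 4531 / 5458 = 0.8301.

0.83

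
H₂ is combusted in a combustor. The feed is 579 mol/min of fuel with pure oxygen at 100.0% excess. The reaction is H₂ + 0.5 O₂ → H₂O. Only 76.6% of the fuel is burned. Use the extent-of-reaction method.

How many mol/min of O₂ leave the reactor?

357 mol/min

Stoichiometric O₂ = 0.5 × 579 = 289.5 mol/min; O₂ fed = 289.5 × 2.000 = 579 mol/min.
Fuel reacted = 0.766 × 579 → ξ = 443.5 mol/min.
Outlet (n = n₀ + ν ξ):
  H₂: 579 − 1(443.5) = 135.5
  O₂: 579 − 0.5(443.5) = 357.2
  H₂O: 0 + 1(443.5) = 443.5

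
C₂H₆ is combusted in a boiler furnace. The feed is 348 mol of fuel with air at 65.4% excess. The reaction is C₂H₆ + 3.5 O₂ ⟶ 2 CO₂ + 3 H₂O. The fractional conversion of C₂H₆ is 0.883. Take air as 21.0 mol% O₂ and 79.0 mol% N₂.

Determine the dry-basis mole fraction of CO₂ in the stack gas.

Stoichiometric O₂ = 3.5 × 348 = 1218 mol; O₂ fed = 1218 × 1.654 = 2015 mol.
N₂ fed = 2015 × 79/21 = 7579 mol.
Fuel reacted = 0.883 × 348 → ξ = 307.3 mol.
Outlet (n = n₀ + ν ξ):
  C₂H₆: 348 − 1(307.3) = 40.72
  O₂: 2015 − 3.5(307.3) = 939.1
  N₂: 7579 (inert)
  CO₂: 0 + 2(307.3) = 614.6
  H₂O: 0 + 3(307.3) = 921.9
Dry total = 9173 mol; y_CO₂ (dry) = 614.6 / 9173 = 0.067.

0.067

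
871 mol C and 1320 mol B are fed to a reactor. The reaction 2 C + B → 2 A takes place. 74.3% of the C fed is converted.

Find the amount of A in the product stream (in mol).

647 mol

C reacted = 0.743 × 871 = 647.2 mol; ν_C = −2, so ξ = 647.2/2 = 323.6 mol.
Outlet amounts (n = n₀ + ν ξ):
  C: 871 − 2(323.6) = 223.8
  B: 1320 − 1(323.6) = 996.4
  A: 0 + 2(323.6) = 647.2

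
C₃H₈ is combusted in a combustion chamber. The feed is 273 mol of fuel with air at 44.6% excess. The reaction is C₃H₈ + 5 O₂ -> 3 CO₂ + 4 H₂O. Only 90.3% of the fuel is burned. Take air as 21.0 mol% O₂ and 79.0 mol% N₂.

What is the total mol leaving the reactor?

Stoichiometric O₂ = 5 × 273 = 1365 mol; O₂ fed = 1365 × 1.446 = 1974 mol.
N₂ fed = 1974 × 79/21 = 7425 mol.
Fuel reacted = 0.903 × 273 → ξ = 246.5 mol.
Outlet (n = n₀ + ν ξ):
  C₃H₈: 273 − 1(246.5) = 26.48
  O₂: 1974 − 5(246.5) = 741.2
  N₂: 7425 (inert)
  CO₂: 0 + 3(246.5) = 739.6
  H₂O: 0 + 4(246.5) = 986.1
Total out = 26.48 + 741.2 + 7425 + 739.6 + 986.1 = 9919 mol.

9920 mol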